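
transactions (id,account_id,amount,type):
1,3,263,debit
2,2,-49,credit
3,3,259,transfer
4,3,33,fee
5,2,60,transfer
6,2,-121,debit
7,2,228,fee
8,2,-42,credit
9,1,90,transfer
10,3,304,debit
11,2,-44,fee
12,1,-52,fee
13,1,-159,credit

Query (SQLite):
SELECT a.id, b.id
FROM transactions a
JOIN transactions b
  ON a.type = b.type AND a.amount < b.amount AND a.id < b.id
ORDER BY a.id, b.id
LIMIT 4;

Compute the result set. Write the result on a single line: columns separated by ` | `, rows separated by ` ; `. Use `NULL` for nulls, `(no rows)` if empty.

1 | 10 ; 2 | 8 ; 4 | 7 ; 5 | 9

Pairs (a,b) with same type, a.amount < b.amount, a.id < b.id.
type groups: credit:{2,8,13} debit:{1,6,10} fee:{4,7,11,12} transfer:{3,5,9}
Ordered by (a.id, b.id); first 4.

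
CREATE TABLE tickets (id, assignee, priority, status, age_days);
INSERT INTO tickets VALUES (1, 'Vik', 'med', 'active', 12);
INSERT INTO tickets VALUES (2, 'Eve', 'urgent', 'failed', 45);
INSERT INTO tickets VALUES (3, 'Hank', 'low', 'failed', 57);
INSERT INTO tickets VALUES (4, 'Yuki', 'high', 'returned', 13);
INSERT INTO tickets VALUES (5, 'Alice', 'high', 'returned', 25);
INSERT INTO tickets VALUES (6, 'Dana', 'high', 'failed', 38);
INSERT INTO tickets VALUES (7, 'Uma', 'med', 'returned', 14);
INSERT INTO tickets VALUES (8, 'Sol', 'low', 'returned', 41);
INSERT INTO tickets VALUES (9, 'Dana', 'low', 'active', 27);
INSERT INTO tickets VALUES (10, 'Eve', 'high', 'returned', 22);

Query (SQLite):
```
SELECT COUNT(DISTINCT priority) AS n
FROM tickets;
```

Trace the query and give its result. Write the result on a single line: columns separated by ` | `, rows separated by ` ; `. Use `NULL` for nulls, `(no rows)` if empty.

4

Count distinct non-NULL priority values.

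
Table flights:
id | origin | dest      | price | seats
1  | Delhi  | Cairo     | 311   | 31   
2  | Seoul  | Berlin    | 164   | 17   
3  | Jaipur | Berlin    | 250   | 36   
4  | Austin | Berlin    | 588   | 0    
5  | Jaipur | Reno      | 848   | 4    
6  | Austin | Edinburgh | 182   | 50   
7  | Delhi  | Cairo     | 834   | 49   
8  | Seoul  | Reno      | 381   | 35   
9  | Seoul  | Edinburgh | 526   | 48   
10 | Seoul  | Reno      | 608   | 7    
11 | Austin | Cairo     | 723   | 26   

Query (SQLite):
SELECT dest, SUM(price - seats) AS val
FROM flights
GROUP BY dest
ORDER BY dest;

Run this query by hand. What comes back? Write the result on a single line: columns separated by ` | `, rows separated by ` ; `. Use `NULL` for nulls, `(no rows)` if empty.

For each row compute price - seats.
Group by dest; take SUM of the expression per group.
  Berlin: ids {2, 3, 4} → SUM(price - seats)=949
  Cairo: ids {1, 7, 11} → SUM(price - seats)=1762
  Edinburgh: ids {6, 9} → SUM(price - seats)=610
  Reno: ids {5, 8, 10} → SUM(price - seats)=1791

Berlin | 949 ; Cairo | 1762 ; Edinburgh | 610 ; Reno | 1791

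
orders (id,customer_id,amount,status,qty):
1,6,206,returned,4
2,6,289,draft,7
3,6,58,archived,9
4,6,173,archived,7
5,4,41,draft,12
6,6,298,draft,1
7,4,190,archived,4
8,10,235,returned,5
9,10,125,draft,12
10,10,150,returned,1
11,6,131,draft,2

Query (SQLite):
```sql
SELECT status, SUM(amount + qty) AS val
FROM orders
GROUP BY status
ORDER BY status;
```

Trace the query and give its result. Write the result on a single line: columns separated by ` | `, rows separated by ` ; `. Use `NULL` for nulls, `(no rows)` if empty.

archived | 441 ; draft | 918 ; returned | 601

For each row compute amount + qty.
Group by status; take SUM of the expression per group.
  archived: ids {3, 4, 7} → SUM(amount + qty)=441
  draft: ids {2, 5, 6, 9, 11} → SUM(amount + qty)=918
  returned: ids {1, 8, 10} → SUM(amount + qty)=601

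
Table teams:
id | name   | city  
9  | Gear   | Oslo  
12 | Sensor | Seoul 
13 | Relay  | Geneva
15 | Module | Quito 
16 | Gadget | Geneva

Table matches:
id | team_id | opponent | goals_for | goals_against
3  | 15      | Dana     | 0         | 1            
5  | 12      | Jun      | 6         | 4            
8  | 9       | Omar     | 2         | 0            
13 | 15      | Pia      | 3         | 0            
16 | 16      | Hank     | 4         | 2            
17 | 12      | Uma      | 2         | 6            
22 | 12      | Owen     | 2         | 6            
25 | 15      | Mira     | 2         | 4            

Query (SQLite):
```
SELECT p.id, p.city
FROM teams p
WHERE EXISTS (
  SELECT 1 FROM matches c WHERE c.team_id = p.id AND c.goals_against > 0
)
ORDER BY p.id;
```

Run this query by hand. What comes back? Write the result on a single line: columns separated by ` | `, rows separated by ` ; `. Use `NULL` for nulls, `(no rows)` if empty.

For each teams row, check whether any matches with matching team_id has goals_against > 0.
Keep rows where that is true.

12 | Seoul ; 15 | Quito ; 16 | Geneva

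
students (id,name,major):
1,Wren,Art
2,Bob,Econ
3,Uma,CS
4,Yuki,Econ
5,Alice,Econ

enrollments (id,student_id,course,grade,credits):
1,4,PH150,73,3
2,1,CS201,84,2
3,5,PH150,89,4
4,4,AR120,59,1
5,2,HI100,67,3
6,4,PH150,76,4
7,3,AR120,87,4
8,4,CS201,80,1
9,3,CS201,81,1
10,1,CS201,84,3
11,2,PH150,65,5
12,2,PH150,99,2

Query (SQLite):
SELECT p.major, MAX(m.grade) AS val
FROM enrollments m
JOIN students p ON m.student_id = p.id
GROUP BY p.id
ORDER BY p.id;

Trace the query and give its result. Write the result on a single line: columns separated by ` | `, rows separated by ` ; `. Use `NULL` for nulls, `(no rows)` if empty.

Art | 84 ; Econ | 99 ; CS | 87 ; Econ | 80 ; Econ | 89

Join each enrollments row to its students via student_id.
Group joined rows by students.id; compute MAX(m.grade) per group.
  1: ids {2, 10} → MAX(m.grade)=84
  2: ids {5, 11, 12} → MAX(m.grade)=99
  3: ids {7, 9} → MAX(m.grade)=87
  4: ids {1, 4, 6, 8} → MAX(m.grade)=80
  5: ids {3} → MAX(m.grade)=89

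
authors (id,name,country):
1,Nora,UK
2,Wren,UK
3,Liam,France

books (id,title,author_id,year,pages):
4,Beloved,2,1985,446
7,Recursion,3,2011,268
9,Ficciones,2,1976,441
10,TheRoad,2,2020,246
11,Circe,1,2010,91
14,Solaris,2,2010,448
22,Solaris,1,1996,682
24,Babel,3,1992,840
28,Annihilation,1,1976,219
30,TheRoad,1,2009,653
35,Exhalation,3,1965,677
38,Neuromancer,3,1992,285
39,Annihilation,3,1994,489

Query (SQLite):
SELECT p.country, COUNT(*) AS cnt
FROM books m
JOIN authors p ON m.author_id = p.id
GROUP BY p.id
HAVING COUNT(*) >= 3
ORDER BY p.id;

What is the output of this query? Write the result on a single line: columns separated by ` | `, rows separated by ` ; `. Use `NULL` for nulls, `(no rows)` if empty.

UK | 4 ; UK | 4 ; France | 5

Join each books row to its authors via author_id.
Group joined rows by authors.id; compute COUNT(*) per group.
HAVING: keep groups with count ≥ 3.
  1: ids {11, 22, 28, 30} → COUNT(*)=4
  2: ids {4, 9, 10, 14} → COUNT(*)=4
  3: ids {7, 24, 35, 38, 39} → COUNT(*)=5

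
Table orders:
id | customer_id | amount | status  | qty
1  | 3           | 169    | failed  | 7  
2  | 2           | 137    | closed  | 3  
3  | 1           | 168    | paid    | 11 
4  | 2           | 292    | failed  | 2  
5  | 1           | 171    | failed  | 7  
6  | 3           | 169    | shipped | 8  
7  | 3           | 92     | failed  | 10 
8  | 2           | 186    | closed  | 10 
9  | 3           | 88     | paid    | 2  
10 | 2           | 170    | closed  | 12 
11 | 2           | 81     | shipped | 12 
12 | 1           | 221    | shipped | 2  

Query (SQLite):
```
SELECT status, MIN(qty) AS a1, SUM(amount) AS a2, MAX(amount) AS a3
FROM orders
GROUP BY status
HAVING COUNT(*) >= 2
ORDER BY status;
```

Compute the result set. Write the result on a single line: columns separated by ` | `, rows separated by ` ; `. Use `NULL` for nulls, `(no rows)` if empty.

closed | 3 | 493 | 186 ; failed | 2 | 724 | 292 ; paid | 2 | 256 | 168 ; shipped | 2 | 471 | 221

Group orders by status.
Per group compute: MIN(qty), SUM(amount), MAX(amount).
HAVING: drop groups with fewer than 2 rows.
  closed: ids {2, 8, 10} → MIN(qty)=3, SUM(amount)=493, MAX(amount)=186
  failed: ids {1, 4, 5, 7} → MIN(qty)=2, SUM(amount)=724, MAX(amount)=292
  paid: ids {3, 9} → MIN(qty)=2, SUM(amount)=256, MAX(amount)=168
  shipped: ids {6, 11, 12} → MIN(qty)=2, SUM(amount)=471, MAX(amount)=221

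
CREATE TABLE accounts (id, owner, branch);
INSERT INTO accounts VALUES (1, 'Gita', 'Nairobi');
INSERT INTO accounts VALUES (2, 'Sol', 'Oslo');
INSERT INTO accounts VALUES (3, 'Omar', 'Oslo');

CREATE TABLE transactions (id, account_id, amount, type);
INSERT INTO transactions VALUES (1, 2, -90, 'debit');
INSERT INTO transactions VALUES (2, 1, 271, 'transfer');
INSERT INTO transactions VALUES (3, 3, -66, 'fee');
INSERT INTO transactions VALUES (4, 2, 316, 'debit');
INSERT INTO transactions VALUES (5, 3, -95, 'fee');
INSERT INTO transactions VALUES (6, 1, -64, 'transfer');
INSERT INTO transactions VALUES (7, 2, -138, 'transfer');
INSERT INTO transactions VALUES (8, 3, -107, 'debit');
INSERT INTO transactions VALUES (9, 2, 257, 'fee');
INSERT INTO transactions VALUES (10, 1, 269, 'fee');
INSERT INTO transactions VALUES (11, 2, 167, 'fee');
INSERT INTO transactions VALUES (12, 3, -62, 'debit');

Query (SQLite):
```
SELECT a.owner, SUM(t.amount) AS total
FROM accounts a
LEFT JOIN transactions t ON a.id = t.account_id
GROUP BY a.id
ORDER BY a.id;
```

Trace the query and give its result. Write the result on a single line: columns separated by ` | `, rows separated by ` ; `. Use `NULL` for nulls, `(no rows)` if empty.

Gita | 476 ; Sol | 512 ; Omar | -330

LEFT JOIN keeps every accounts row; unmatched ones get NULL for transactions columns.
Group by accounts.id and compute SUM(t.amount). SUM over an all-NULL group is NULL.
  1: ids {2, 6, 10} → SUM(t.amount)=476
  2: ids {1, 4, 7, 9, 11} → SUM(t.amount)=512
  3: ids {3, 5, 8, 12} → SUM(t.amount)=-330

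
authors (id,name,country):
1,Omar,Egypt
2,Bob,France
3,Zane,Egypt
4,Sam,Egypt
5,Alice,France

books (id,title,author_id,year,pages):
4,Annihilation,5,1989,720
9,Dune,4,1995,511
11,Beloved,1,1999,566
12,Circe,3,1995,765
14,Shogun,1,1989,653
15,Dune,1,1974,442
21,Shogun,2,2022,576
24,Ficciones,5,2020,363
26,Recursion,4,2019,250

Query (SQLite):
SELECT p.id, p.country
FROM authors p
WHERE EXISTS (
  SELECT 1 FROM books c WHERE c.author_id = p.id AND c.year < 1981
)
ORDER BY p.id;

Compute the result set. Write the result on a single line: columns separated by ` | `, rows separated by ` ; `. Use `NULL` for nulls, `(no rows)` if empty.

For each authors row, check whether any books with matching author_id has year < 1981.
Keep rows where that is true.

1 | Egypt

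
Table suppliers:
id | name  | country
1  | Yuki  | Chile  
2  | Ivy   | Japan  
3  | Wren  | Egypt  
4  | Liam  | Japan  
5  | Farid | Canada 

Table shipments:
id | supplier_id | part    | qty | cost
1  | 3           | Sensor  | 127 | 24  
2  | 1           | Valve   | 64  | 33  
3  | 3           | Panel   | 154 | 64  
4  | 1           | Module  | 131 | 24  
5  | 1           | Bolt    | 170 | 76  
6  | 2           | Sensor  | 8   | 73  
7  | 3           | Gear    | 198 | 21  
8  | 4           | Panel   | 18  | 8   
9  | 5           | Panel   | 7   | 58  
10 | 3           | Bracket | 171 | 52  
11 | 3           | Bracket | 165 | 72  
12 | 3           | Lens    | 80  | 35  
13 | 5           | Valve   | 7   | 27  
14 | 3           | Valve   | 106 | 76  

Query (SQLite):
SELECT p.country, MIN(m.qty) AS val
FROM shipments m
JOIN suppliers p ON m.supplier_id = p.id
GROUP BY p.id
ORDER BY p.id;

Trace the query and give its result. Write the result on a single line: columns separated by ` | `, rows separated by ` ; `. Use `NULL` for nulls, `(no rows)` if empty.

Chile | 64 ; Japan | 8 ; Egypt | 80 ; Japan | 18 ; Canada | 7

Join each shipments row to its suppliers via supplier_id.
Group joined rows by suppliers.id; compute MIN(m.qty) per group.
  1: ids {2, 4, 5} → MIN(m.qty)=64
  2: ids {6} → MIN(m.qty)=8
  3: ids {1, 3, 7, 10, 11, 12, 14} → MIN(m.qty)=80
  4: ids {8} → MIN(m.qty)=18
  5: ids {9, 13} → MIN(m.qty)=7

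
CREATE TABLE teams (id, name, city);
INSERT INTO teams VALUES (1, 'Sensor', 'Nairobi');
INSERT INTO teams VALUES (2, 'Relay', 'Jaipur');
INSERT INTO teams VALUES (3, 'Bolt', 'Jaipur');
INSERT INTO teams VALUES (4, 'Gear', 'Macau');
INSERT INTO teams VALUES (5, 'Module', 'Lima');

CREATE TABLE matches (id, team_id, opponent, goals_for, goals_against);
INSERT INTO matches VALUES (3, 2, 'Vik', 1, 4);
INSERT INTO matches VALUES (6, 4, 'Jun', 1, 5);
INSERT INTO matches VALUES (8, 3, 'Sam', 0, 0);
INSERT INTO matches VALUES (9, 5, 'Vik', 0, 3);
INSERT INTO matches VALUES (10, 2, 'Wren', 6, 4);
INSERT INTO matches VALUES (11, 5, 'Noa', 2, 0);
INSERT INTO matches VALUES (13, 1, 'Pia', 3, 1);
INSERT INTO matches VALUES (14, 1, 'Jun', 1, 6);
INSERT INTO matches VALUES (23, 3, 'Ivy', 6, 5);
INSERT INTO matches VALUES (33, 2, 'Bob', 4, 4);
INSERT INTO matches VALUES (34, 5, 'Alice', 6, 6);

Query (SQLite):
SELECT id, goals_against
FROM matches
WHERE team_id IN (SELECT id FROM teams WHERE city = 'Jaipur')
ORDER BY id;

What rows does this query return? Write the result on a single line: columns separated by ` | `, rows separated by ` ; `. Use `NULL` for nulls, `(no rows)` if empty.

Inner query: teams.id where city = 'Jaipur'.
Outer: keep matches rows whose team_id is in that set.
Inner query → {2, 3}

3 | 4 ; 8 | 0 ; 10 | 4 ; 23 | 5 ; 33 | 4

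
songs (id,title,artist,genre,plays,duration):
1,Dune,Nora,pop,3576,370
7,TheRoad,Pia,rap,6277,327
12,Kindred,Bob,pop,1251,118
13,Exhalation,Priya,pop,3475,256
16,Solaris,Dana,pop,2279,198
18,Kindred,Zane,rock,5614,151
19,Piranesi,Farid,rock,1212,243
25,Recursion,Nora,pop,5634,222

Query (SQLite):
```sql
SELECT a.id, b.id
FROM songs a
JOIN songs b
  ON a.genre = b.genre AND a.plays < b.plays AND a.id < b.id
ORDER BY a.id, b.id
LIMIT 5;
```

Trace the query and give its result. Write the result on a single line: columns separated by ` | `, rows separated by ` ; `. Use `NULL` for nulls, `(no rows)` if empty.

1 | 25 ; 12 | 13 ; 12 | 16 ; 12 | 25 ; 13 | 25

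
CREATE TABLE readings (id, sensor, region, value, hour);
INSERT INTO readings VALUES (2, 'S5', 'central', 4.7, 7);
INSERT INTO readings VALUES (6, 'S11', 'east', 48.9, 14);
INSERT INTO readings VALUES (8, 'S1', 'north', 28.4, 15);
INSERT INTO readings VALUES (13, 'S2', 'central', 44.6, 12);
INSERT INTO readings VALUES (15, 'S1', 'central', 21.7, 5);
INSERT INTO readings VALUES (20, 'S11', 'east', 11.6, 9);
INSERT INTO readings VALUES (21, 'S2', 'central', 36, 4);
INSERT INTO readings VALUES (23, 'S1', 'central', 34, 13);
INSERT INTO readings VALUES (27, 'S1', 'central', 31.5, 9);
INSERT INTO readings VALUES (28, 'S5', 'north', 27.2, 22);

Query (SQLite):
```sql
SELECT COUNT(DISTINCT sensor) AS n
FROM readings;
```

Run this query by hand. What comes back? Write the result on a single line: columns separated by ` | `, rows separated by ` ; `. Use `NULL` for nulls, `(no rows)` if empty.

Count distinct non-NULL sensor values.

4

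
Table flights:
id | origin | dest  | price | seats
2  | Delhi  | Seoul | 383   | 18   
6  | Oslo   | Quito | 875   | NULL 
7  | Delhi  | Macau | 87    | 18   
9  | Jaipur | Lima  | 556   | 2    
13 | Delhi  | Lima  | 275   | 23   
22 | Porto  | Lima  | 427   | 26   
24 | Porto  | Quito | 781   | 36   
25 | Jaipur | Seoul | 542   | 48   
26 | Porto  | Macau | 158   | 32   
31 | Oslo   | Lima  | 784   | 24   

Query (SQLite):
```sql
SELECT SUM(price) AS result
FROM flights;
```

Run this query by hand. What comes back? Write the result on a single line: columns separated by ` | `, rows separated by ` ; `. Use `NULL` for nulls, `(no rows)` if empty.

4868

All price values: [383, 875, 87, 556, 275, 427, 781, 542, 158, 784].
SUM of non-NULL values = 4868.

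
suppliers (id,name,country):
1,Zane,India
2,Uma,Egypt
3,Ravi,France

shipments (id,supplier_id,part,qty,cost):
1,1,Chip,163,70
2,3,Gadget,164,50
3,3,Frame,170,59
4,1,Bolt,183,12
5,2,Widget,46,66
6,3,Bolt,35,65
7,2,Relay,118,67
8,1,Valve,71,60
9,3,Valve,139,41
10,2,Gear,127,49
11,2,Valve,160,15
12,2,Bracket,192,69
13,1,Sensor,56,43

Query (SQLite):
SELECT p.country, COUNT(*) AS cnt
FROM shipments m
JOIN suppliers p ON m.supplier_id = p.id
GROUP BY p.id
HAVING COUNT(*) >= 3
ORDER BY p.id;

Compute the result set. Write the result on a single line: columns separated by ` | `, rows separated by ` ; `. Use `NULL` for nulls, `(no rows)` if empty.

Join each shipments row to its suppliers via supplier_id.
Group joined rows by suppliers.id; compute COUNT(*) per group.
HAVING: keep groups with count ≥ 3.
  1: ids {1, 4, 8, 13} → COUNT(*)=4
  2: ids {5, 7, 10, 11, 12} → COUNT(*)=5
  3: ids {2, 3, 6, 9} → COUNT(*)=4

India | 4 ; Egypt | 5 ; France | 4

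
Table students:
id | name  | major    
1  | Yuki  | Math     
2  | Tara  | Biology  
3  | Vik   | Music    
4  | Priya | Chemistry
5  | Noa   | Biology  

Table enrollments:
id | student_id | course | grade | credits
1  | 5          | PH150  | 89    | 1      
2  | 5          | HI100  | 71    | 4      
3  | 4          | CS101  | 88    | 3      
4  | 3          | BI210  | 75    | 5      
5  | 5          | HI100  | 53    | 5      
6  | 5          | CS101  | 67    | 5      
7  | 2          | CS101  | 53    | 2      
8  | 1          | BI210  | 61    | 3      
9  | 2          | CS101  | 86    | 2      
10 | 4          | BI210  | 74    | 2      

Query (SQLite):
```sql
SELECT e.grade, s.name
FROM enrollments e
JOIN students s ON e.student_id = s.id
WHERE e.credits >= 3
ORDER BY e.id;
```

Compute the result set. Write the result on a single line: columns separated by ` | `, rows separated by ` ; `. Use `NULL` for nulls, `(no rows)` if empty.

71 | Noa ; 88 | Priya ; 75 | Vik ; 53 | Noa ; 67 | Noa ; 61 | Yuki

Each enrollments row matches the students row where student_id = students.id.
Then keep rows with e.credits >= 3.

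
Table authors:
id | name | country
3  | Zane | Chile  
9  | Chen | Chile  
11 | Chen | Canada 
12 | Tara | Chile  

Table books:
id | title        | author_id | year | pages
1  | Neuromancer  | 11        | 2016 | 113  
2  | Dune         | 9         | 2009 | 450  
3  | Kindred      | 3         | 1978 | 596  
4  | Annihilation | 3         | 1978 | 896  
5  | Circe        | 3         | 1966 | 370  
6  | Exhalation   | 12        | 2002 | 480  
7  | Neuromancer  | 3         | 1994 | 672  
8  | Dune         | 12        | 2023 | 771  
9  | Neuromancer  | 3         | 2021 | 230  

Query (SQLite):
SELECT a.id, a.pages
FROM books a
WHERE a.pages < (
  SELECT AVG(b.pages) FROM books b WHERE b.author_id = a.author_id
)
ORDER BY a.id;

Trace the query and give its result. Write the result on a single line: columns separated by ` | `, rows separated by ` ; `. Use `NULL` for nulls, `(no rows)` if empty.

For each books row a, compute AVG(pages) over rows sharing a.author_id.
Keep row a if a.pages < that per-group AVG.
  author_id=3: AVG(pages) = 552.8
  author_id=9: AVG(pages) = 450.0
  author_id=11: AVG(pages) = 113.0
  author_id=12: AVG(pages) = 625.5

5 | 370 ; 6 | 480 ; 9 | 230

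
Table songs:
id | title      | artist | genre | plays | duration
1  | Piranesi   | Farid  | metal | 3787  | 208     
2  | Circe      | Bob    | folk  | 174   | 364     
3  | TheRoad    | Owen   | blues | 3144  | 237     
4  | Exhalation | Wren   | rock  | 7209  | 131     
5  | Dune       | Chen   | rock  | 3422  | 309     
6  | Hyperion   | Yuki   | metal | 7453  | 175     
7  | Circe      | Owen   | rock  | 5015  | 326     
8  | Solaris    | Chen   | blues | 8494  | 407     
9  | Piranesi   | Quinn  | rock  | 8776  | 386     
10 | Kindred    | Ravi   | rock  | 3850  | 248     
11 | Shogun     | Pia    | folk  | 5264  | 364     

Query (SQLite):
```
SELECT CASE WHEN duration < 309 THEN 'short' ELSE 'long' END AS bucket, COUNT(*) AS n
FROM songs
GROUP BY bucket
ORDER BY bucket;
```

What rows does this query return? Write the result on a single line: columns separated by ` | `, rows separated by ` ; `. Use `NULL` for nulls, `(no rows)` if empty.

long | 6 ; short | 5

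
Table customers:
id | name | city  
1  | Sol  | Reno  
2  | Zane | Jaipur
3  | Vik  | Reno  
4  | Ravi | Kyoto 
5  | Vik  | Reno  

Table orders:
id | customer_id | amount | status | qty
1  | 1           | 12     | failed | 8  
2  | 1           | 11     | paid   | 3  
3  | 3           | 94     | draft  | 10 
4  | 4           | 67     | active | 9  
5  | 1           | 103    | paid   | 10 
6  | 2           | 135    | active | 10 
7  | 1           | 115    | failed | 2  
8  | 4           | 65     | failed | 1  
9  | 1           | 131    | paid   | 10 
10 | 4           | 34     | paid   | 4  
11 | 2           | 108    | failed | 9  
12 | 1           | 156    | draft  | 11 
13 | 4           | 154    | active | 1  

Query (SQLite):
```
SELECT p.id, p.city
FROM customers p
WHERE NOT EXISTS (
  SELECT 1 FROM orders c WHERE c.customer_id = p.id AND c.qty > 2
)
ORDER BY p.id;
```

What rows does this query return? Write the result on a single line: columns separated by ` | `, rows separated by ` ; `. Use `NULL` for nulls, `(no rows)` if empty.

For each customers row, check whether any orders with matching customer_id has qty > 2.
Keep rows where that is false.

5 | Reno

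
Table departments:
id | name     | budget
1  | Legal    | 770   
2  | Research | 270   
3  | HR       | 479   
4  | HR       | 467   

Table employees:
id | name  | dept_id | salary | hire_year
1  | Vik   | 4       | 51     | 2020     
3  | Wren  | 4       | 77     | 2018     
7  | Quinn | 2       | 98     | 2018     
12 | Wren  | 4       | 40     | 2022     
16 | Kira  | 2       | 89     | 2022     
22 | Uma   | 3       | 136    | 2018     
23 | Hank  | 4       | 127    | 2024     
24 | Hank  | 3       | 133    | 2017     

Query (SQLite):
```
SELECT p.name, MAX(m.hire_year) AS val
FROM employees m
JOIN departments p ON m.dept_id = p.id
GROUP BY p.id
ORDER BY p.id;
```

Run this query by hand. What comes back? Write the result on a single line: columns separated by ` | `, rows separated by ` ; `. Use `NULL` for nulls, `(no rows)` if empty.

Join each employees row to its departments via dept_id.
Group joined rows by departments.id; compute MAX(m.hire_year) per group.
  2: ids {7, 16} → MAX(m.hire_year)=2022
  3: ids {22, 24} → MAX(m.hire_year)=2018
  4: ids {1, 3, 12, 23} → MAX(m.hire_year)=2024

Research | 2022 ; HR | 2018 ; HR | 2024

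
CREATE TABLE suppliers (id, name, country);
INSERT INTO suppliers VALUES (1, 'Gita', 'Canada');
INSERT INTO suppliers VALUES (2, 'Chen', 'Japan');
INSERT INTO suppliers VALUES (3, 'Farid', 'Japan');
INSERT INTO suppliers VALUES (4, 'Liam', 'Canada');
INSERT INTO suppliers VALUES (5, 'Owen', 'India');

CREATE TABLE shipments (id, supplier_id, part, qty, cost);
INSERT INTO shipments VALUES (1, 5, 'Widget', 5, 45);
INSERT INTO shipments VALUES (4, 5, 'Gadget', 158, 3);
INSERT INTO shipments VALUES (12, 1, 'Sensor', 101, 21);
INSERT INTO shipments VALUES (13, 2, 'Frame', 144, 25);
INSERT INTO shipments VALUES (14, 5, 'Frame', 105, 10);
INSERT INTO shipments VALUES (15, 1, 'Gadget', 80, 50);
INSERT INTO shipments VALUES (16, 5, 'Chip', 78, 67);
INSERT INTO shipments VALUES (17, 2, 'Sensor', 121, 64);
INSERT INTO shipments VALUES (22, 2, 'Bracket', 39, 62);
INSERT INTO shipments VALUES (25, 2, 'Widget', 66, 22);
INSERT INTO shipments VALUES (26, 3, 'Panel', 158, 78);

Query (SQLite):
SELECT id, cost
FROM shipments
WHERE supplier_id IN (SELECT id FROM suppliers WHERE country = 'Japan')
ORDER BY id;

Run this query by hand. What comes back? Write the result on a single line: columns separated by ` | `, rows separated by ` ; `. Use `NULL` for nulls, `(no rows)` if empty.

Inner query: suppliers.id where country = 'Japan'.
Outer: keep shipments rows whose supplier_id is in that set.
Inner query → {2, 3}

13 | 25 ; 17 | 64 ; 22 | 62 ; 25 | 22 ; 26 | 78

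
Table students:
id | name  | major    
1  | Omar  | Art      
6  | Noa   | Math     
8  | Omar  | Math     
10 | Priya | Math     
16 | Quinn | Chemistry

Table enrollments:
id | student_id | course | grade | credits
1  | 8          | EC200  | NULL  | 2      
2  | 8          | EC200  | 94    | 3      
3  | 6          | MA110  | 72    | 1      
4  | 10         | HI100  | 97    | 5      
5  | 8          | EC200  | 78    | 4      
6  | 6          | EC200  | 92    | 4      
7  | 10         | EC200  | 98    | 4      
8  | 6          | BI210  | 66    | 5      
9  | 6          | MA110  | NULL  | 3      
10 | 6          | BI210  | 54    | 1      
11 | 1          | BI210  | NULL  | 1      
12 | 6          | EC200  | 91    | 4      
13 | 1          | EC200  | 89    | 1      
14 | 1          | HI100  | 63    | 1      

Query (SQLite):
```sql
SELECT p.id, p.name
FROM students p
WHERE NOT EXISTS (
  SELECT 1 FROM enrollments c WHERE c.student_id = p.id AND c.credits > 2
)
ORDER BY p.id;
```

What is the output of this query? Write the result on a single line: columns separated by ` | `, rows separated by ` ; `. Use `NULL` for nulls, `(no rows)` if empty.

For each students row, check whether any enrollments with matching student_id has credits > 2.
Keep rows where that is false.

1 | Omar ; 16 | Quinn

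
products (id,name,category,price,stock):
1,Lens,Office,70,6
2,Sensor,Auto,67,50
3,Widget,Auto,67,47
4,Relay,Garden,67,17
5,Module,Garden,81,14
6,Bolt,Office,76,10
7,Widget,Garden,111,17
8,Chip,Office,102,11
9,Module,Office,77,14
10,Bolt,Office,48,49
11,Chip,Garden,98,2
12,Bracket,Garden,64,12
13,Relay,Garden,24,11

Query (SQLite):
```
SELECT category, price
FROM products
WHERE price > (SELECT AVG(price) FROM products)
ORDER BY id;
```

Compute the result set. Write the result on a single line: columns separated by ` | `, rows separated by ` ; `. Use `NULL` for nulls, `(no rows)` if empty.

Scalar subquery: AVG(price) over all products rows = 73.230769 (≈; comparison uses full precision).
Keep rows where price > that value.

Garden | 81 ; Office | 76 ; Garden | 111 ; Office | 102 ; Office | 77 ; Garden | 98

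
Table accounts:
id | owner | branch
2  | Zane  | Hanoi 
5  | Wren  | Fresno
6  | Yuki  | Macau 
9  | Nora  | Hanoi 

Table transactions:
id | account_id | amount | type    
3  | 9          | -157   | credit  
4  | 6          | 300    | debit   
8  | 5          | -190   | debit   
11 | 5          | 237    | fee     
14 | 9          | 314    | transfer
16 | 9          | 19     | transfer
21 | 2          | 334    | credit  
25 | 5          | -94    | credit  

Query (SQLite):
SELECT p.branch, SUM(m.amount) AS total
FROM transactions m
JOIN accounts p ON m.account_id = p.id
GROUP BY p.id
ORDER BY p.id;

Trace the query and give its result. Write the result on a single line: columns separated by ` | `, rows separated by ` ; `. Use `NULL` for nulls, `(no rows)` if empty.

Hanoi | 334 ; Fresno | -47 ; Macau | 300 ; Hanoi | 176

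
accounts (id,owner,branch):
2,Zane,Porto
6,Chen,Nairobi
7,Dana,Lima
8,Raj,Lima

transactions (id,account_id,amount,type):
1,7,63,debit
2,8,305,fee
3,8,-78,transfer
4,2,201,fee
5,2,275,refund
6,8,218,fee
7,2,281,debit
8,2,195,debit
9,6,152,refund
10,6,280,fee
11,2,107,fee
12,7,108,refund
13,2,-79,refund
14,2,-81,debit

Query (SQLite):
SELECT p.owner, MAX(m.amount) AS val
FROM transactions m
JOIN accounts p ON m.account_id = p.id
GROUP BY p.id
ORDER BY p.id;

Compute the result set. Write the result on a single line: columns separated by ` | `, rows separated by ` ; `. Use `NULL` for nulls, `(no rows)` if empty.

Zane | 281 ; Chen | 280 ; Dana | 108 ; Raj | 305

Join each transactions row to its accounts via account_id.
Group joined rows by accounts.id; compute MAX(m.amount) per group.
  2: ids {4, 5, 7, 8, 11, 13, 14} → MAX(m.amount)=281
  6: ids {9, 10} → MAX(m.amount)=280
  7: ids {1, 12} → MAX(m.amount)=108
  8: ids {2, 3, 6} → MAX(m.amount)=305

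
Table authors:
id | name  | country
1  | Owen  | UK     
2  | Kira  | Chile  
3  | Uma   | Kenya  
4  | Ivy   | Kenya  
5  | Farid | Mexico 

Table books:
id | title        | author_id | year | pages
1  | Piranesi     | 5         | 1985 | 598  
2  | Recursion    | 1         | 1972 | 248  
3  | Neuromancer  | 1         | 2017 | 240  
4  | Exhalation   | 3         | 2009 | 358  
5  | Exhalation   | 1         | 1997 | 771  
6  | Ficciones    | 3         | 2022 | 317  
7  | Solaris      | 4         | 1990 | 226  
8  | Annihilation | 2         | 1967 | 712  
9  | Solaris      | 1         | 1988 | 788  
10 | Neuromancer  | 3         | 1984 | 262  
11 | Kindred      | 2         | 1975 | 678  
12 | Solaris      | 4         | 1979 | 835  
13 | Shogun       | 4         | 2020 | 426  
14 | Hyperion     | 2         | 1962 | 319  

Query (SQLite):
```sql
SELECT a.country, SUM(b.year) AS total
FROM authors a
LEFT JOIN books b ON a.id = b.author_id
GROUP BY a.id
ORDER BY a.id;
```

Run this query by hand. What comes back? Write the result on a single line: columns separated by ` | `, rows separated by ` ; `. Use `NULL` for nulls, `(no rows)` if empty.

UK | 7974 ; Chile | 5904 ; Kenya | 6015 ; Kenya | 5989 ; Mexico | 1985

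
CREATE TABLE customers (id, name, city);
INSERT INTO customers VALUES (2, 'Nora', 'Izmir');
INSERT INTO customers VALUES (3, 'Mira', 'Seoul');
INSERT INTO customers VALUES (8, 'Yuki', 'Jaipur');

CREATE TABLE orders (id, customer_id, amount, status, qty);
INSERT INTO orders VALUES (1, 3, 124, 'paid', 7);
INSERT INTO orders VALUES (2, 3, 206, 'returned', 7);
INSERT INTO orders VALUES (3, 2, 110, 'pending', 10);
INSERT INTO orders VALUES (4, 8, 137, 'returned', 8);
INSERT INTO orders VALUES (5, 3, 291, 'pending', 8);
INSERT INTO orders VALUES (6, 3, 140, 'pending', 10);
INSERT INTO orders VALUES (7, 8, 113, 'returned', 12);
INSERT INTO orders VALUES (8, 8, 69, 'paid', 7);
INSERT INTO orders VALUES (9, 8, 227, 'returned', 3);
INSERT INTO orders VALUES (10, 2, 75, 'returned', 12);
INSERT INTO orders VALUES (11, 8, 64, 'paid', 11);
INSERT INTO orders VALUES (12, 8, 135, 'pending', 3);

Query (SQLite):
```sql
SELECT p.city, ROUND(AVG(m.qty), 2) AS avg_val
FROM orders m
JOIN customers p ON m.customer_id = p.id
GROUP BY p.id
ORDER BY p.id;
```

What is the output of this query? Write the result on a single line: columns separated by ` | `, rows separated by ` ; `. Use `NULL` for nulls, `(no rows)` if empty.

Izmir | 11 ; Seoul | 8 ; Jaipur | 7.33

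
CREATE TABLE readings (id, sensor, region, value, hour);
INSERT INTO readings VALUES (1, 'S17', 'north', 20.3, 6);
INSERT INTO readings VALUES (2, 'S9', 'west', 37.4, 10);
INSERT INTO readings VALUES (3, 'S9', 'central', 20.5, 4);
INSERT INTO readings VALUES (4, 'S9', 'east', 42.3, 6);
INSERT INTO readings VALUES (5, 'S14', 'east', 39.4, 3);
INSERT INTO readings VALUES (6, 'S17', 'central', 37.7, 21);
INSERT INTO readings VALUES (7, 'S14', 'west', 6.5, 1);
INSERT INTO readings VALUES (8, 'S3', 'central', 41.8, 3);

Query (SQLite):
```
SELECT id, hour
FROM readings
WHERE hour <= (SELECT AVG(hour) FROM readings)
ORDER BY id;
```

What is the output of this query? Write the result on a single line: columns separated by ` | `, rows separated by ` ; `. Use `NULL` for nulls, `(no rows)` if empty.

1 | 6 ; 3 | 4 ; 4 | 6 ; 5 | 3 ; 7 | 1 ; 8 | 3

Scalar subquery: AVG(hour) over all readings rows = 6.75.
Keep rows where hour <= that value.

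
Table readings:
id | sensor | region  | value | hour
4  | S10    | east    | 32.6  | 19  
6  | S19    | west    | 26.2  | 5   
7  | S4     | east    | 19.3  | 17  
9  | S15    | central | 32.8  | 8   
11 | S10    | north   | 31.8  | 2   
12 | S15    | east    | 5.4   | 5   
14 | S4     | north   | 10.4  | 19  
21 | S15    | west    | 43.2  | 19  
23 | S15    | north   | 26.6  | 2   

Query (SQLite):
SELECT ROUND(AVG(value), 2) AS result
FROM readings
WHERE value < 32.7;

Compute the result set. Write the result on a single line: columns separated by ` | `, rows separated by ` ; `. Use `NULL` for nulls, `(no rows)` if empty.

Rows where value < 32.7 → value values: [32.6, 26.2, 19.3, 31.8, 5.4, 10.4, 26.6].
AVG = 152.3 / 7 (rounded to 2 dp).

21.76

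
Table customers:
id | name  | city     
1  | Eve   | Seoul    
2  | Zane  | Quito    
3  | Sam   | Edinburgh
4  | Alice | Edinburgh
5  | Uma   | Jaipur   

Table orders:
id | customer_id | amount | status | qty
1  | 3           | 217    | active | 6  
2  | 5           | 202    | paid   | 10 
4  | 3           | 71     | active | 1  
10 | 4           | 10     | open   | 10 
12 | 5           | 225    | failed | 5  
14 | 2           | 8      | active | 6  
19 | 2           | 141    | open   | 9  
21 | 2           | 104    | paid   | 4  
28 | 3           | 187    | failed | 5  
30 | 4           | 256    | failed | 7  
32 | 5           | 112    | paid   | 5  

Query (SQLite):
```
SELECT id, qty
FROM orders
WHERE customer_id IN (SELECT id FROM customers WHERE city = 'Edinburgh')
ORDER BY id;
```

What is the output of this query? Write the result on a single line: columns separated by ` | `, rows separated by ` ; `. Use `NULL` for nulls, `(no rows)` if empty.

1 | 6 ; 4 | 1 ; 10 | 10 ; 28 | 5 ; 30 | 7

Inner query: customers.id where city = 'Edinburgh'.
Outer: keep orders rows whose customer_id is in that set.
Inner query → {3, 4}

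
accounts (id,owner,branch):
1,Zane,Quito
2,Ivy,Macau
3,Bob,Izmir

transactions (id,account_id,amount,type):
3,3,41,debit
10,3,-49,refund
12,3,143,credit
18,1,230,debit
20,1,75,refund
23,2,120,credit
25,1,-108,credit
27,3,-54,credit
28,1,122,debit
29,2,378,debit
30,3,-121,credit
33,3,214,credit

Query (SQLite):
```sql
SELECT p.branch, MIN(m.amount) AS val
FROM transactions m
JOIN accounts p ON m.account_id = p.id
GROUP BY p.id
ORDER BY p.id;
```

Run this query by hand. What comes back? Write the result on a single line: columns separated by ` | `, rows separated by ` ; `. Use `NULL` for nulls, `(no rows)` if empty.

Join each transactions row to its accounts via account_id.
Group joined rows by accounts.id; compute MIN(m.amount) per group.
  1: ids {18, 20, 25, 28} → MIN(m.amount)=-108
  2: ids {23, 29} → MIN(m.amount)=120
  3: ids {3, 10, 12, 27, 30, 33} → MIN(m.amount)=-121

Quito | -108 ; Macau | 120 ; Izmir | -121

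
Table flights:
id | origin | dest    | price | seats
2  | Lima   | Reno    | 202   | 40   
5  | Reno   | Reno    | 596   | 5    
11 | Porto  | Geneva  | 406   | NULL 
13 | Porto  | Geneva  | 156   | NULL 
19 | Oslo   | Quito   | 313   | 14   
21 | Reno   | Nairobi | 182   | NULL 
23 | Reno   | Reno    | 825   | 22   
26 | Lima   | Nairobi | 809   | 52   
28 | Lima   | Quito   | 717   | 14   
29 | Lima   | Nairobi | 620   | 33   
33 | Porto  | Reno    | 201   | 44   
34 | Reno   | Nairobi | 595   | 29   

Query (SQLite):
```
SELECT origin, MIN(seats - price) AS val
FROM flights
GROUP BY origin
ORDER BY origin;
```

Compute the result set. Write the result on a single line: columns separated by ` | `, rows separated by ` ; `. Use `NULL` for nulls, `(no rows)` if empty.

Lima | -757 ; Oslo | -299 ; Porto | -157 ; Reno | -803

For each row compute seats - price.
Group by origin; take MIN of the expression per group.
  Lima: ids {2, 26, 28, 29} → MIN(seats - price)=-757
  Oslo: ids {19} → MIN(seats - price)=-299
  Porto: ids {11, 13, 33} → MIN(seats - price)=-157
  Reno: ids {5, 21, 23, 34} → MIN(seats - price)=-803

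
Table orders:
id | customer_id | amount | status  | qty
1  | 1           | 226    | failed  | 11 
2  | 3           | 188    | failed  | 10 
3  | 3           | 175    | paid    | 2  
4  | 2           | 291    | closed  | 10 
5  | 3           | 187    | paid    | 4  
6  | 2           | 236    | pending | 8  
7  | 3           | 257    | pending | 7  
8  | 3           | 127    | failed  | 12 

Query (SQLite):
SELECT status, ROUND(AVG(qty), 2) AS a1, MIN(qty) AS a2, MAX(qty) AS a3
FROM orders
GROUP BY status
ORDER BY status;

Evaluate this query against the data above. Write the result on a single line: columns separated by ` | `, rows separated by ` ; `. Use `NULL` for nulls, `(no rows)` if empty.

closed | 10 | 10 | 10 ; failed | 11 | 10 | 12 ; paid | 3 | 2 | 4 ; pending | 7.5 | 7 | 8

Group orders by status.
Per group compute: ROUND(AVG(qty), 2), MIN(qty), MAX(qty).
  closed: ids {4} → ROUND(AVG(qty), 2)=10, MIN(qty)=10, MAX(qty)=10
  failed: ids {1, 2, 8} → ROUND(AVG(qty), 2)=11, MIN(qty)=10, MAX(qty)=12
  paid: ids {3, 5} → ROUND(AVG(qty), 2)=3, MIN(qty)=2, MAX(qty)=4
  pending: ids {6, 7} → ROUND(AVG(qty), 2)=7.5, MIN(qty)=7, MAX(qty)=8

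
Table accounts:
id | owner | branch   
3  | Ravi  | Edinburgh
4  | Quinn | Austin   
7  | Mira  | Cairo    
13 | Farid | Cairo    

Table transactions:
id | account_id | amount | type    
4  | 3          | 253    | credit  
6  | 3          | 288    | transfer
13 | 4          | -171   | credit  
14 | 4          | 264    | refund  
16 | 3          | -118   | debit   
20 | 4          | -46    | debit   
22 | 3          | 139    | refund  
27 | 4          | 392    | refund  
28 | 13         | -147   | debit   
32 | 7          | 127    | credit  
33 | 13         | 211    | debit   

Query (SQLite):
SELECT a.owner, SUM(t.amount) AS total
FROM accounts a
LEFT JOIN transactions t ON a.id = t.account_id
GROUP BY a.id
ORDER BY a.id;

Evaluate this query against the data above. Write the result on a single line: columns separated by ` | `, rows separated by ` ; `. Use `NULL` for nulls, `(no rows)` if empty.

Ravi | 562 ; Quinn | 439 ; Mira | 127 ; Farid | 64

LEFT JOIN keeps every accounts row; unmatched ones get NULL for transactions columns.
Group by accounts.id and compute SUM(t.amount). SUM over an all-NULL group is NULL.
  3: ids {4, 6, 16, 22} → SUM(t.amount)=562
  4: ids {13, 14, 20, 27} → SUM(t.amount)=439
  7: ids {32} → SUM(t.amount)=127
  13: ids {28, 33} → SUM(t.amount)=64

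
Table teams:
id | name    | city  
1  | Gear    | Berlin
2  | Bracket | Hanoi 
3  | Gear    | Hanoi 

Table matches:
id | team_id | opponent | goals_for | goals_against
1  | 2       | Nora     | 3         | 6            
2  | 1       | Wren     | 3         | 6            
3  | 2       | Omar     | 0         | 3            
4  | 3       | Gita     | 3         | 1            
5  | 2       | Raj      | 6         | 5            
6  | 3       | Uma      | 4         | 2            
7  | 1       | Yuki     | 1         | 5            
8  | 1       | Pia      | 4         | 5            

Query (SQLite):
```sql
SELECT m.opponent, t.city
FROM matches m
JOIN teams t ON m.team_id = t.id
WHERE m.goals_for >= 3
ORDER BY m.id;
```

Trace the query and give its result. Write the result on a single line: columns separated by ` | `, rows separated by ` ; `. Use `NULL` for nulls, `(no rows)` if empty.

Each matches row matches the teams row where team_id = teams.id.
Then keep rows with m.goals_for >= 3.

Nora | Hanoi ; Wren | Berlin ; Gita | Hanoi ; Raj | Hanoi ; Uma | Hanoi ; Pia | Berlin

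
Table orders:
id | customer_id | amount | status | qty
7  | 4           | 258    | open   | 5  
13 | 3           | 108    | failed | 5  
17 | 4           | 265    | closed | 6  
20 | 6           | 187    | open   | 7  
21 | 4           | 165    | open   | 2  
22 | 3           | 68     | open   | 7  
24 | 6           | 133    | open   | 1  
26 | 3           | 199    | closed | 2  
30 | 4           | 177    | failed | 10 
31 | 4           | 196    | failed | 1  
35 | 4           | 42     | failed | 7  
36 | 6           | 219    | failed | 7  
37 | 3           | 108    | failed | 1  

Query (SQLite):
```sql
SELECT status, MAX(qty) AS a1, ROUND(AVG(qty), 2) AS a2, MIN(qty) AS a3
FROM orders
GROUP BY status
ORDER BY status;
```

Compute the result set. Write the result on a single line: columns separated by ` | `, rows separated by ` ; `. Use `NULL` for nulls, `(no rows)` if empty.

closed | 6 | 4 | 2 ; failed | 10 | 5.17 | 1 ; open | 7 | 4.4 | 1

Group orders by status.
Per group compute: MAX(qty), ROUND(AVG(qty), 2), MIN(qty).
  closed: ids {17, 26} → MAX(qty)=6, ROUND(AVG(qty), 2)=4, MIN(qty)=2
  failed: ids {13, 30, 31, 35, 36, 37} → MAX(qty)=10, ROUND(AVG(qty), 2)=5.17, MIN(qty)=1
  open: ids {7, 20, 21, 22, 24} → MAX(qty)=7, ROUND(AVG(qty), 2)=4.4, MIN(qty)=1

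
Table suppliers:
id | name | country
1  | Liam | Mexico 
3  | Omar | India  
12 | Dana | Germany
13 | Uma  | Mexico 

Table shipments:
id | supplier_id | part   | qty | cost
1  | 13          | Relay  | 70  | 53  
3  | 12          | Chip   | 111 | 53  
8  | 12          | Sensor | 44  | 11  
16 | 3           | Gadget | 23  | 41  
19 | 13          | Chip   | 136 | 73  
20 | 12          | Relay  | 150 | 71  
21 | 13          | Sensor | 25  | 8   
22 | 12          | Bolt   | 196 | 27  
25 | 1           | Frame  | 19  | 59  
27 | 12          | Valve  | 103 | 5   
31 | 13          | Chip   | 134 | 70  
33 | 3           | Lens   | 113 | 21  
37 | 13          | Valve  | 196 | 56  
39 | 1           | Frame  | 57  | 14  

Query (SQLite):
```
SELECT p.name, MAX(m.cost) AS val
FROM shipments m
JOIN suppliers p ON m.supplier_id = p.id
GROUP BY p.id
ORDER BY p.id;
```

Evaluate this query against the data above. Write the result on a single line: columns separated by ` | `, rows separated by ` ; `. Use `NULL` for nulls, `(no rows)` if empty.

Liam | 59 ; Omar | 41 ; Dana | 71 ; Uma | 73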